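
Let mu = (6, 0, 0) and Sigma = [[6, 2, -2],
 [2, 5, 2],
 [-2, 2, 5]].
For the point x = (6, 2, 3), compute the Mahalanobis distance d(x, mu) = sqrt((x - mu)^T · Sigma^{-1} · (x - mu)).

Step 1 — centre the observation: (x - mu) = (0, 2, 3).

Step 2 — invert Sigma (cofactor / det for 3×3, or solve directly):
  Sigma^{-1} = [[0.3, -0.2, 0.2],
 [-0.2, 0.3714, -0.2286],
 [0.2, -0.2286, 0.3714]].

Step 3 — form the quadratic (x - mu)^T · Sigma^{-1} · (x - mu):
  Sigma^{-1} · (x - mu) = (0.2, 0.0571, 0.6571).
  (x - mu)^T · [Sigma^{-1} · (x - mu)] = (0)·(0.2) + (2)·(0.0571) + (3)·(0.6571) = 2.0857.

Step 4 — take square root: d = √(2.0857) ≈ 1.4442.

d(x, mu) = √(2.0857) ≈ 1.4442


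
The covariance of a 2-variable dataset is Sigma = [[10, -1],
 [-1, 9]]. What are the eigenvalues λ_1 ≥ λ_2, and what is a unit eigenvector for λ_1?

Step 1 — characteristic polynomial of 2×2 Sigma:
  det(Sigma - λI) = λ² - trace · λ + det = 0.
  trace = 10 + 9 = 19, det = 10·9 - (-1)² = 89.
Step 2 — discriminant:
  Δ = trace² - 4·det = 361 - 356 = 5.
Step 3 — eigenvalues:
  λ = (trace ± √Δ)/2 = (19 ± 2.2361)/2,
  λ_1 = 10.618,  λ_2 = 8.382.

Step 4 — unit eigenvector for λ_1: solve (Sigma - λ_1 I)v = 0. First row:
  (10 - 10.618)·v_x + (-1)·v_y = 0, i.e. (-0.618)·v_x + (-1)·v_y = 0,
  so v ∝ (b, λ_1 - a) = (-1, 0.618); multiply by -1 so the first entry is positive: u = (1, -0.618).
  ||u|| = √((1)² + (-0.618)²) = √(1.382) ≈ 1.1756,
  v_1 = u/||u|| ≈ (0.8507, -0.5257) (||v_1|| = 1).

λ_1 = 10.618,  λ_2 = 8.382;  v_1 ≈ (0.8507, -0.5257)


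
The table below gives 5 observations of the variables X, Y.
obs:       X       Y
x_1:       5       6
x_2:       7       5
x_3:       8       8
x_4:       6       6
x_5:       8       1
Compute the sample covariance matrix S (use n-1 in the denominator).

Step 1 — column means:
  mean(X) = (5 + 7 + 8 + 6 + 8) / 5 = 34/5 = 6.8
  mean(Y) = (6 + 5 + 8 + 6 + 1) / 5 = 26/5 = 5.2

Step 2 — sample covariance S[i,j] = (1/(n-1)) · Σ_k (x_{k,i} - mean_i) · (x_{k,j} - mean_j), with n-1 = 4.
  S[X,X] = ((-1.8)·(-1.8) + (0.2)·(0.2) + (1.2)·(1.2) + (-0.8)·(-0.8) + (1.2)·(1.2)) / 4 = 6.8/4 = 1.7
  S[X,Y] = ((-1.8)·(0.8) + (0.2)·(-0.2) + (1.2)·(2.8) + (-0.8)·(0.8) + (1.2)·(-4.2)) / 4 = -3.8/4 = -0.95
  S[Y,Y] = ((0.8)·(0.8) + (-0.2)·(-0.2) + (2.8)·(2.8) + (0.8)·(0.8) + (-4.2)·(-4.2)) / 4 = 26.8/4 = 6.7

S is symmetric (S[j,i] = S[i,j]). Assembling:

S = [[1.7, -0.95],
 [-0.95, 6.7]]


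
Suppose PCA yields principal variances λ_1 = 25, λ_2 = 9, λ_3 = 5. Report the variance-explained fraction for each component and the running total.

Step 1 — total variance = trace(Sigma) = Σ λ_i = 25 + 9 + 5 = 39.

Step 2 — fraction explained by component i = λ_i / Σ λ:
  PC1: 25/39 = 0.641
  PC2: 9/39 = 0.2308
  PC3: 5/39 = 0.1282

Step 3 — cumulative fraction after k components = (λ_1 + ... + λ_k) / Σ λ:
  k = 1: 25/39 = 0.641
  k = 2: (25 + 9)/39 = 34/39 = 0.8718
  k = 3: (25 + 9 + 5)/39 = 39/39 = 1

Summary (fraction, with percent):

explained: PC1 0.641 (64.1%), PC2 0.2308 (23.08%), PC3 0.1282 (12.82%);  cumulative: 0.641, 0.8718, 1


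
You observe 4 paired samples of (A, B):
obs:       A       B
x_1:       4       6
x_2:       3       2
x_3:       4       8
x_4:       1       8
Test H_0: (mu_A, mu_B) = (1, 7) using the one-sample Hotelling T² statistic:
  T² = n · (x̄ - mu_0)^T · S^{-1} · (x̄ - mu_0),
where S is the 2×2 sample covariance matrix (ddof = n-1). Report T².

Step 1 — sample mean vector:
  mean(A) = (4 + 3 + 4 + 1) / 4 = 12/4 = 3
  mean(B) = (6 + 2 + 8 + 8) / 4 = 24/4 = 6
  x̄ = (3, 6),  deviation x̄ - mu_0 = (3, 6) - (1, 7) = (2, -1).

Step 2 — sample covariance matrix, S[i,j] = (1/(n-1)) · Σ_k (x_{k,i} - mean_i) · (x_{k,j} - mean_j), divisor n-1 = 3:
  S[A,A] = ((1)·(1) + (0)·(0) + (1)·(1) + (-2)·(-2)) / 3 = 6/3 = 2
  S[A,B] = ((1)·(0) + (0)·(-4) + (1)·(2) + (-2)·(2)) / 3 = -2/3 = -0.6667
  S[B,B] = ((0)·(0) + (-4)·(-4) + (2)·(2) + (2)·(2)) / 3 = 24/3 = 8
  S = [[2, -0.6667],
 [-0.6667, 8]].

Step 3 — invert S. det(S) = 2·8 - (-0.6667)² = 15.5556.
  S^{-1} = (1/det) · [[d, -b], [-b, a]] = [[0.5143, 0.0429],
 [0.0429, 0.1286]].

Step 4 — quadratic form (x̄ - mu_0)^T · S^{-1} · (x̄ - mu_0):
  S^{-1} · (x̄ - mu_0) = (0.9857, -0.0429),
  (x̄ - mu_0)^T · [...] = (2)·(0.9857) + (-1)·(-0.0429) = 2.0143.

Step 5 — scale by n: T² = 4 · 2.0143 = 8.0571.

T² ≈ 8.0571


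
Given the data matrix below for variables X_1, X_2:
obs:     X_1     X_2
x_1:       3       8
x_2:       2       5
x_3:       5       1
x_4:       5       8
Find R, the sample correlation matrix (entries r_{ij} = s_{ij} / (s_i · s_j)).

Step 1 — column means:
  mean(X_1) = (3 + 2 + 5 + 5) / 4 = 15/4 = 3.75
  mean(X_2) = (8 + 5 + 1 + 8) / 4 = 22/4 = 5.5

Step 2 — sample variances and covariances s[i,j] = (1/(n-1)) · Σ_k (x_{k,i} - mean_i) · (x_{k,j} - mean_j), with n-1 = 3:
  s[X_1,X_1] = ((-0.75)·(-0.75) + (-1.75)·(-1.75) + (1.25)·(1.25) + (1.25)·(1.25)) / 3 = 6.75/3 = 2.25
  s[X_1,X_2] = ((-0.75)·(2.5) + (-1.75)·(-0.5) + (1.25)·(-4.5) + (1.25)·(2.5)) / 3 = -3.5/3 = -1.1667
  s[X_2,X_2] = ((2.5)·(2.5) + (-0.5)·(-0.5) + (-4.5)·(-4.5) + (2.5)·(2.5)) / 3 = 33/3 = 11
  Sample standard deviations s_i = √(s[i,i]):
  s(X_1) = √(2.25) = 1.5
  s(X_2) = √(11) = 3.3166

Step 3 — r_{ij} = s_{ij} / (s_i · s_j):
  r[X_1,X_1] = 1 (diagonal).
  r[X_1,X_2] = -1.1667 / (1.5 · 3.3166) = -1.1667 / 4.9749 = -0.2345
  r[X_2,X_2] = 1 (diagonal).

R is symmetric with unit diagonal. Assembling:

R = [[1, -0.2345],
 [-0.2345, 1]]


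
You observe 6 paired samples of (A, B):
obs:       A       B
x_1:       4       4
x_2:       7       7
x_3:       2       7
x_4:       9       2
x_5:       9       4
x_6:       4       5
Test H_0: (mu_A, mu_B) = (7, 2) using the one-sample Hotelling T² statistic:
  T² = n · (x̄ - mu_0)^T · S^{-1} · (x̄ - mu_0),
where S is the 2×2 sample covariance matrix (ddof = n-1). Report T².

Step 1 — sample mean vector:
  mean(A) = (4 + 7 + 2 + 9 + 9 + 4) / 6 = 35/6 = 5.8333
  mean(B) = (4 + 7 + 7 + 2 + 4 + 5) / 6 = 29/6 = 4.8333
  x̄ = (5.8333, 4.8333),  deviation x̄ - mu_0 = (5.8333, 4.8333) - (7, 2) = (-1.1667, 2.8333).

Step 2 — sample covariance matrix, S[i,j] = (1/(n-1)) · Σ_k (x_{k,i} - mean_i) · (x_{k,j} - mean_j), divisor n-1 = 5:
  S[A,A] = ((-1.8333)·(-1.8333) + (1.1667)·(1.1667) + (-3.8333)·(-3.8333) + (3.1667)·(3.1667) + (3.1667)·(3.1667) + (-1.8333)·(-1.8333)) / 5 = 42.8333/5 = 8.5667
  S[A,B] = ((-1.8333)·(-0.8333) + (1.1667)·(2.1667) + (-3.8333)·(2.1667) + (3.1667)·(-2.8333) + (3.1667)·(-0.8333) + (-1.8333)·(0.1667)) / 5 = -16.1667/5 = -3.2333
  S[B,B] = ((-0.8333)·(-0.8333) + (2.1667)·(2.1667) + (2.1667)·(2.1667) + (-2.8333)·(-2.8333) + (-0.8333)·(-0.8333) + (0.1667)·(0.1667)) / 5 = 18.8333/5 = 3.7667
  S = [[8.5667, -3.2333],
 [-3.2333, 3.7667]].

Step 3 — invert S. det(S) = 8.5667·3.7667 - (-3.2333)² = 21.8133.
  S^{-1} = (1/det) · [[d, -b], [-b, a]] = [[0.1727, 0.1482],
 [0.1482, 0.3927]].

Step 4 — quadratic form (x̄ - mu_0)^T · S^{-1} · (x̄ - mu_0):
  S^{-1} · (x̄ - mu_0) = (0.2185, 0.9398),
  (x̄ - mu_0)^T · [...] = (-1.1667)·(0.2185) + (2.8333)·(0.9398) = 2.4078.

Step 5 — scale by n: T² = 6 · 2.4078 = 14.4468.

T² ≈ 14.4468


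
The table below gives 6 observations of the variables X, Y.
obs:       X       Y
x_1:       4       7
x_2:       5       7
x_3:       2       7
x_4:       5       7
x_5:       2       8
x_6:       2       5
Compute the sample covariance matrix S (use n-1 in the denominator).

Step 1 — column means:
  mean(X) = (4 + 5 + 2 + 5 + 2 + 2) / 6 = 20/6 = 3.3333
  mean(Y) = (7 + 7 + 7 + 7 + 8 + 5) / 6 = 41/6 = 6.8333

Step 2 — sample covariance S[i,j] = (1/(n-1)) · Σ_k (x_{k,i} - mean_i) · (x_{k,j} - mean_j), with n-1 = 5.
  S[X,X] = ((0.6667)·(0.6667) + (1.6667)·(1.6667) + (-1.3333)·(-1.3333) + (1.6667)·(1.6667) + (-1.3333)·(-1.3333) + (-1.3333)·(-1.3333)) / 5 = 11.3333/5 = 2.2667
  S[X,Y] = ((0.6667)·(0.1667) + (1.6667)·(0.1667) + (-1.3333)·(0.1667) + (1.6667)·(0.1667) + (-1.3333)·(1.1667) + (-1.3333)·(-1.8333)) / 5 = 1.3333/5 = 0.2667
  S[Y,Y] = ((0.1667)·(0.1667) + (0.1667)·(0.1667) + (0.1667)·(0.1667) + (0.1667)·(0.1667) + (1.1667)·(1.1667) + (-1.8333)·(-1.8333)) / 5 = 4.8333/5 = 0.9667

S is symmetric (S[j,i] = S[i,j]). Assembling:

S = [[2.2667, 0.2667],
 [0.2667, 0.9667]]


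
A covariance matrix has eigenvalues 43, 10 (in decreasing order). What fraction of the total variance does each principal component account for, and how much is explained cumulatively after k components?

Step 1 — total variance = trace(Sigma) = Σ λ_i = 43 + 10 = 53.

Step 2 — fraction explained by component i = λ_i / Σ λ:
  PC1: 43/53 = 0.8113
  PC2: 10/53 = 0.1887

Step 3 — cumulative fraction after k components = (λ_1 + ... + λ_k) / Σ λ:
  k = 1: 43/53 = 0.8113
  k = 2: (43 + 10)/53 = 53/53 = 1

Summary (fraction, with percent):

explained: PC1 0.8113 (81.13%), PC2 0.1887 (18.87%);  cumulative: 0.8113, 1


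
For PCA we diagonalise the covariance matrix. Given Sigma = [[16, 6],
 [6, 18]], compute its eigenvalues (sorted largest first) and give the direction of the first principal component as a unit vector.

Step 1 — characteristic polynomial of 2×2 Sigma:
  det(Sigma - λI) = λ² - trace · λ + det = 0.
  trace = 16 + 18 = 34, det = 16·18 - (6)² = 252.
Step 2 — discriminant:
  Δ = trace² - 4·det = 1156 - 1008 = 148.
Step 3 — eigenvalues:
  λ = (trace ± √Δ)/2 = (34 ± 12.1655)/2,
  λ_1 = 23.0828,  λ_2 = 10.9172.

Step 4 — unit eigenvector for λ_1: solve (Sigma - λ_1 I)v = 0. First row:
  (16 - 23.0828)·v_x + (6)·v_y = 0, i.e. (-7.0828)·v_x + (6)·v_y = 0,
  so v ∝ (b, λ_1 - a) = (6, 7.0828) = u.
  ||u|| = √((6)² + (7.0828)²) = √(86.1655) ≈ 9.2825,
  v_1 = u/||u|| ≈ (0.6464, 0.763) (||v_1|| = 1).

λ_1 = 23.0828,  λ_2 = 10.9172;  v_1 ≈ (0.6464, 0.763)


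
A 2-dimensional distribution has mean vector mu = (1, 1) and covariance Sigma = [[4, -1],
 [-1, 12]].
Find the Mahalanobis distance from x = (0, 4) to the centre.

Step 1 — centre the observation: (x - mu) = (-1, 3).

Step 2 — invert Sigma. det(Sigma) = 4·12 - (-1)² = 47.
  Sigma^{-1} = (1/det) · [[d, -b], [-b, a]] = [[0.2553, 0.0213],
 [0.0213, 0.0851]].

Step 3 — form the quadratic (x - mu)^T · Sigma^{-1} · (x - mu):
  Sigma^{-1} · (x - mu) = (-0.1915, 0.234).
  (x - mu)^T · [Sigma^{-1} · (x - mu)] = (-1)·(-0.1915) + (3)·(0.234) = 0.8936.

Step 4 — take square root: d = √(0.8936) ≈ 0.9453.

d(x, mu) = √(0.8936) ≈ 0.9453


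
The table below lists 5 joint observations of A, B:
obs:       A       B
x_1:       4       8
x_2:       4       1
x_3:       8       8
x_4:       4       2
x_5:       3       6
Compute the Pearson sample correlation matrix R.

Step 1 — column means:
  mean(A) = (4 + 4 + 8 + 4 + 3) / 5 = 23/5 = 4.6
  mean(B) = (8 + 1 + 8 + 2 + 6) / 5 = 25/5 = 5

Step 2 — sample variances and covariances s[i,j] = (1/(n-1)) · Σ_k (x_{k,i} - mean_i) · (x_{k,j} - mean_j), with n-1 = 4:
  s[A,A] = ((-0.6)·(-0.6) + (-0.6)·(-0.6) + (3.4)·(3.4) + (-0.6)·(-0.6) + (-1.6)·(-1.6)) / 4 = 15.2/4 = 3.8
  s[A,B] = ((-0.6)·(3) + (-0.6)·(-4) + (3.4)·(3) + (-0.6)·(-3) + (-1.6)·(1)) / 4 = 11/4 = 2.75
  s[B,B] = ((3)·(3) + (-4)·(-4) + (3)·(3) + (-3)·(-3) + (1)·(1)) / 4 = 44/4 = 11
  Sample standard deviations s_i = √(s[i,i]):
  s(A) = √(3.8) = 1.9494
  s(B) = √(11) = 3.3166

Step 3 — r_{ij} = s_{ij} / (s_i · s_j):
  r[A,A] = 1 (diagonal).
  r[A,B] = 2.75 / (1.9494 · 3.3166) = 2.75 / 6.4653 = 0.4253
  r[B,B] = 1 (diagonal).

R is symmetric with unit diagonal. Assembling:

R = [[1, 0.4253],
 [0.4253, 1]]


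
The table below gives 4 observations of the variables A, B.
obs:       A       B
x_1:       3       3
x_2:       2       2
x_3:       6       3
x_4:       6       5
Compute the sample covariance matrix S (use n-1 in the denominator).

Step 1 — column means:
  mean(A) = (3 + 2 + 6 + 6) / 4 = 17/4 = 4.25
  mean(B) = (3 + 2 + 3 + 5) / 4 = 13/4 = 3.25

Step 2 — sample covariance S[i,j] = (1/(n-1)) · Σ_k (x_{k,i} - mean_i) · (x_{k,j} - mean_j), with n-1 = 3.
  S[A,A] = ((-1.25)·(-1.25) + (-2.25)·(-2.25) + (1.75)·(1.75) + (1.75)·(1.75)) / 3 = 12.75/3 = 4.25
  S[A,B] = ((-1.25)·(-0.25) + (-2.25)·(-1.25) + (1.75)·(-0.25) + (1.75)·(1.75)) / 3 = 5.75/3 = 1.9167
  S[B,B] = ((-0.25)·(-0.25) + (-1.25)·(-1.25) + (-0.25)·(-0.25) + (1.75)·(1.75)) / 3 = 4.75/3 = 1.5833

S is symmetric (S[j,i] = S[i,j]). Assembling:

S = [[4.25, 1.9167],
 [1.9167, 1.5833]]


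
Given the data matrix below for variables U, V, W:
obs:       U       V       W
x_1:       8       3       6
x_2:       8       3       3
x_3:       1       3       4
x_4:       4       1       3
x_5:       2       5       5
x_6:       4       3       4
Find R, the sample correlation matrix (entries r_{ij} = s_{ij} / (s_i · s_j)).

Step 1 — column means:
  mean(U) = (8 + 8 + 1 + 4 + 2 + 4) / 6 = 27/6 = 4.5
  mean(V) = (3 + 3 + 3 + 1 + 5 + 3) / 6 = 18/6 = 3
  mean(W) = (6 + 3 + 4 + 3 + 5 + 4) / 6 = 25/6 = 4.1667

Step 2 — sample variances and covariances s[i,j] = (1/(n-1)) · Σ_k (x_{k,i} - mean_i) · (x_{k,j} - mean_j), with n-1 = 5:
  s[U,U] = ((3.5)·(3.5) + (3.5)·(3.5) + (-3.5)·(-3.5) + (-0.5)·(-0.5) + (-2.5)·(-2.5) + (-0.5)·(-0.5)) / 5 = 43.5/5 = 8.7
  s[U,V] = ((3.5)·(0) + (3.5)·(0) + (-3.5)·(0) + (-0.5)·(-2) + (-2.5)·(2) + (-0.5)·(0)) / 5 = -4/5 = -0.8
  s[U,W] = ((3.5)·(1.8333) + (3.5)·(-1.1667) + (-3.5)·(-0.1667) + (-0.5)·(-1.1667) + (-2.5)·(0.8333) + (-0.5)·(-0.1667)) / 5 = 1.5/5 = 0.3
  s[V,V] = ((0)·(0) + (0)·(0) + (0)·(0) + (-2)·(-2) + (2)·(2) + (0)·(0)) / 5 = 8/5 = 1.6
  s[V,W] = ((0)·(1.8333) + (0)·(-1.1667) + (0)·(-0.1667) + (-2)·(-1.1667) + (2)·(0.8333) + (0)·(-0.1667)) / 5 = 4/5 = 0.8
  s[W,W] = ((1.8333)·(1.8333) + (-1.1667)·(-1.1667) + (-0.1667)·(-0.1667) + (-1.1667)·(-1.1667) + (0.8333)·(0.8333) + (-0.1667)·(-0.1667)) / 5 = 6.8333/5 = 1.3667
  Sample standard deviations s_i = √(s[i,i]):
  s(U) = √(8.7) = 2.9496
  s(V) = √(1.6) = 1.2649
  s(W) = √(1.3667) = 1.169

Step 3 — r_{ij} = s_{ij} / (s_i · s_j):
  r[U,U] = 1 (diagonal).
  r[U,V] = -0.8 / (2.9496 · 1.2649) = -0.8 / 3.731 = -0.2144
  r[U,W] = 0.3 / (2.9496 · 1.169) = 0.3 / 3.4482 = 0.087
  r[V,V] = 1 (diagonal).
  r[V,W] = 0.8 / (1.2649 · 1.169) = 0.8 / 1.4787 = 0.541
  r[W,W] = 1 (diagonal).

R is symmetric with unit diagonal. Assembling:

R = [[1, -0.2144, 0.087],
 [-0.2144, 1, 0.541],
 [0.087, 0.541, 1]]


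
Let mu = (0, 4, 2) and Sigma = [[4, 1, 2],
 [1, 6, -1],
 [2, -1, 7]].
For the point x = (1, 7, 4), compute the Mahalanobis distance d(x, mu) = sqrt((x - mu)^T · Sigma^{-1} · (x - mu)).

Step 1 — centre the observation: (x - mu) = (1, 3, 2).

Step 2 — invert Sigma (cofactor / det for 3×3, or solve directly):
  Sigma^{-1} = [[0.3178, -0.0698, -0.1008],
 [-0.0698, 0.186, 0.0465],
 [-0.1008, 0.0465, 0.1783]].

Step 3 — form the quadratic (x - mu)^T · Sigma^{-1} · (x - mu):
  Sigma^{-1} · (x - mu) = (-0.093, 0.5814, 0.3953).
  (x - mu)^T · [Sigma^{-1} · (x - mu)] = (1)·(-0.093) + (3)·(0.5814) + (2)·(0.3953) = 2.4419.

Step 4 — take square root: d = √(2.4419) ≈ 1.5626.

d(x, mu) = √(2.4419) ≈ 1.5626


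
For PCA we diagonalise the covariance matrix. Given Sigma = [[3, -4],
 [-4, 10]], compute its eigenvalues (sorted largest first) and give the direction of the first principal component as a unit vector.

Step 1 — characteristic polynomial of 2×2 Sigma:
  det(Sigma - λI) = λ² - trace · λ + det = 0.
  trace = 3 + 10 = 13, det = 3·10 - (-4)² = 14.
Step 2 — discriminant:
  Δ = trace² - 4·det = 169 - 56 = 113.
Step 3 — eigenvalues:
  λ = (trace ± √Δ)/2 = (13 ± 10.6301)/2,
  λ_1 = 11.8151,  λ_2 = 1.1849.

Step 4 — unit eigenvector for λ_1: solve (Sigma - λ_1 I)v = 0. First row:
  (3 - 11.8151)·v_x + (-4)·v_y = 0, i.e. (-8.8151)·v_x + (-4)·v_y = 0,
  so v ∝ (b, λ_1 - a) = (-4, 8.8151); multiply by -1 so the first entry is positive: u = (4, -8.8151).
  ||u|| = √((4)² + (-8.8151)²) = √(93.7055) ≈ 9.6802,
  v_1 = u/||u|| ≈ (0.4132, -0.9106) (||v_1|| = 1).

λ_1 = 11.8151,  λ_2 = 1.1849;  v_1 ≈ (0.4132, -0.9106)


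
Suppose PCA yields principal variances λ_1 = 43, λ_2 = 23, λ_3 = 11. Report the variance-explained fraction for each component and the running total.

Step 1 — total variance = trace(Sigma) = Σ λ_i = 43 + 23 + 11 = 77.

Step 2 — fraction explained by component i = λ_i / Σ λ:
  PC1: 43/77 = 0.5584
  PC2: 23/77 = 0.2987
  PC3: 11/77 = 0.1429

Step 3 — cumulative fraction after k components = (λ_1 + ... + λ_k) / Σ λ:
  k = 1: 43/77 = 0.5584
  k = 2: (43 + 23)/77 = 66/77 = 0.8571
  k = 3: (43 + 23 + 11)/77 = 77/77 = 1

Summary (fraction, with percent):

explained: PC1 0.5584 (55.84%), PC2 0.2987 (29.87%), PC3 0.1429 (14.29%);  cumulative: 0.5584, 0.8571, 1


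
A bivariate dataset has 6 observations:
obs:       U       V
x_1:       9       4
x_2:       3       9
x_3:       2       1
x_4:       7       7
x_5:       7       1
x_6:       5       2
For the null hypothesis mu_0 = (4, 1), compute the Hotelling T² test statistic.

Step 1 — sample mean vector:
  mean(U) = (9 + 3 + 2 + 7 + 7 + 5) / 6 = 33/6 = 5.5
  mean(V) = (4 + 9 + 1 + 7 + 1 + 2) / 6 = 24/6 = 4
  x̄ = (5.5, 4),  deviation x̄ - mu_0 = (5.5, 4) - (4, 1) = (1.5, 3).

Step 2 — sample covariance matrix, S[i,j] = (1/(n-1)) · Σ_k (x_{k,i} - mean_i) · (x_{k,j} - mean_j), divisor n-1 = 5:
  S[U,U] = ((3.5)·(3.5) + (-2.5)·(-2.5) + (-3.5)·(-3.5) + (1.5)·(1.5) + (1.5)·(1.5) + (-0.5)·(-0.5)) / 5 = 35.5/5 = 7.1
  S[U,V] = ((3.5)·(0) + (-2.5)·(5) + (-3.5)·(-3) + (1.5)·(3) + (1.5)·(-3) + (-0.5)·(-2)) / 5 = -1/5 = -0.2
  S[V,V] = ((0)·(0) + (5)·(5) + (-3)·(-3) + (3)·(3) + (-3)·(-3) + (-2)·(-2)) / 5 = 56/5 = 11.2
  S = [[7.1, -0.2],
 [-0.2, 11.2]].

Step 3 — invert S. det(S) = 7.1·11.2 - (-0.2)² = 79.48.
  S^{-1} = (1/det) · [[d, -b], [-b, a]] = [[0.1409, 0.0025],
 [0.0025, 0.0893]].

Step 4 — quadratic form (x̄ - mu_0)^T · S^{-1} · (x̄ - mu_0):
  S^{-1} · (x̄ - mu_0) = (0.2189, 0.2718),
  (x̄ - mu_0)^T · [...] = (1.5)·(0.2189) + (3)·(0.2718) = 1.1437.

Step 5 — scale by n: T² = 6 · 1.1437 = 6.8621.

T² ≈ 6.8621


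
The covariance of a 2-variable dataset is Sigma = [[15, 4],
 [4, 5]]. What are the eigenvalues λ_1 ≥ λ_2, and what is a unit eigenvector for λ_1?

Step 1 — characteristic polynomial of 2×2 Sigma:
  det(Sigma - λI) = λ² - trace · λ + det = 0.
  trace = 15 + 5 = 20, det = 15·5 - (4)² = 59.
Step 2 — discriminant:
  Δ = trace² - 4·det = 400 - 236 = 164.
Step 3 — eigenvalues:
  λ = (trace ± √Δ)/2 = (20 ± 12.8062)/2,
  λ_1 = 16.4031,  λ_2 = 3.5969.

Step 4 — unit eigenvector for λ_1: solve (Sigma - λ_1 I)v = 0. First row:
  (15 - 16.4031)·v_x + (4)·v_y = 0, i.e. (-1.4031)·v_x + (4)·v_y = 0,
  so v ∝ (b, λ_1 - a) = (4, 1.4031) = u.
  ||u|| = √((4)² + (1.4031)²) = √(17.9688) ≈ 4.239,
  v_1 = u/||u|| ≈ (0.9436, 0.331) (||v_1|| = 1).

λ_1 = 16.4031,  λ_2 = 3.5969;  v_1 ≈ (0.9436, 0.331)


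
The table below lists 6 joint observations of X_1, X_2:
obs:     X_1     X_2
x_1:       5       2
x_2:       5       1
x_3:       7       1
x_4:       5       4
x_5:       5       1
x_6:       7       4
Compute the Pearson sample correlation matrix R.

Step 1 — column means:
  mean(X_1) = (5 + 5 + 7 + 5 + 5 + 7) / 6 = 34/6 = 5.6667
  mean(X_2) = (2 + 1 + 1 + 4 + 1 + 4) / 6 = 13/6 = 2.1667

Step 2 — sample variances and covariances s[i,j] = (1/(n-1)) · Σ_k (x_{k,i} - mean_i) · (x_{k,j} - mean_j), with n-1 = 5:
  s[X_1,X_1] = ((-0.6667)·(-0.6667) + (-0.6667)·(-0.6667) + (1.3333)·(1.3333) + (-0.6667)·(-0.6667) + (-0.6667)·(-0.6667) + (1.3333)·(1.3333)) / 5 = 5.3333/5 = 1.0667
  s[X_1,X_2] = ((-0.6667)·(-0.1667) + (-0.6667)·(-1.1667) + (1.3333)·(-1.1667) + (-0.6667)·(1.8333) + (-0.6667)·(-1.1667) + (1.3333)·(1.8333)) / 5 = 1.3333/5 = 0.2667
  s[X_2,X_2] = ((-0.1667)·(-0.1667) + (-1.1667)·(-1.1667) + (-1.1667)·(-1.1667) + (1.8333)·(1.8333) + (-1.1667)·(-1.1667) + (1.8333)·(1.8333)) / 5 = 10.8333/5 = 2.1667
  Sample standard deviations s_i = √(s[i,i]):
  s(X_1) = √(1.0667) = 1.0328
  s(X_2) = √(2.1667) = 1.472

Step 3 — r_{ij} = s_{ij} / (s_i · s_j):
  r[X_1,X_1] = 1 (diagonal).
  r[X_1,X_2] = 0.2667 / (1.0328 · 1.472) = 0.2667 / 1.5202 = 0.1754
  r[X_2,X_2] = 1 (diagonal).

R is symmetric with unit diagonal. Assembling:

R = [[1, 0.1754],
 [0.1754, 1]]


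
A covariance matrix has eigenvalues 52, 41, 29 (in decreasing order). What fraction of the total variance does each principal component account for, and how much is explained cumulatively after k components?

Step 1 — total variance = trace(Sigma) = Σ λ_i = 52 + 41 + 29 = 122.

Step 2 — fraction explained by component i = λ_i / Σ λ:
  PC1: 52/122 = 0.4262
  PC2: 41/122 = 0.3361
  PC3: 29/122 = 0.2377

Step 3 — cumulative fraction after k components = (λ_1 + ... + λ_k) / Σ λ:
  k = 1: 52/122 = 0.4262
  k = 2: (52 + 41)/122 = 93/122 = 0.7623
  k = 3: (52 + 41 + 29)/122 = 122/122 = 1

Summary (fraction, with percent):

explained: PC1 0.4262 (42.62%), PC2 0.3361 (33.61%), PC3 0.2377 (23.77%);  cumulative: 0.4262, 0.7623, 1


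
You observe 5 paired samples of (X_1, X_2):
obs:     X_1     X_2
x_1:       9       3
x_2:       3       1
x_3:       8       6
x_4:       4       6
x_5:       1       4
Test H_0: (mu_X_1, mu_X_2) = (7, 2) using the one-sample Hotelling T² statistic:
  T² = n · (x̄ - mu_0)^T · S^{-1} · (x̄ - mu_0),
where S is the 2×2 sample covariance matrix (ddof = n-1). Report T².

Step 1 — sample mean vector:
  mean(X_1) = (9 + 3 + 8 + 4 + 1) / 5 = 25/5 = 5
  mean(X_2) = (3 + 1 + 6 + 6 + 4) / 5 = 20/5 = 4
  x̄ = (5, 4),  deviation x̄ - mu_0 = (5, 4) - (7, 2) = (-2, 2).

Step 2 — sample covariance matrix, S[i,j] = (1/(n-1)) · Σ_k (x_{k,i} - mean_i) · (x_{k,j} - mean_j), divisor n-1 = 4:
  S[X_1,X_1] = ((4)·(4) + (-2)·(-2) + (3)·(3) + (-1)·(-1) + (-4)·(-4)) / 4 = 46/4 = 11.5
  S[X_1,X_2] = ((4)·(-1) + (-2)·(-3) + (3)·(2) + (-1)·(2) + (-4)·(0)) / 4 = 6/4 = 1.5
  S[X_2,X_2] = ((-1)·(-1) + (-3)·(-3) + (2)·(2) + (2)·(2) + (0)·(0)) / 4 = 18/4 = 4.5
  S = [[11.5, 1.5],
 [1.5, 4.5]].

Step 3 — invert S. det(S) = 11.5·4.5 - (1.5)² = 49.5.
  S^{-1} = (1/det) · [[d, -b], [-b, a]] = [[0.0909, -0.0303],
 [-0.0303, 0.2323]].

Step 4 — quadratic form (x̄ - mu_0)^T · S^{-1} · (x̄ - mu_0):
  S^{-1} · (x̄ - mu_0) = (-0.2424, 0.5253),
  (x̄ - mu_0)^T · [...] = (-2)·(-0.2424) + (2)·(0.5253) = 1.5354.

Step 5 — scale by n: T² = 5 · 1.5354 = 7.6768.

T² ≈ 7.6768


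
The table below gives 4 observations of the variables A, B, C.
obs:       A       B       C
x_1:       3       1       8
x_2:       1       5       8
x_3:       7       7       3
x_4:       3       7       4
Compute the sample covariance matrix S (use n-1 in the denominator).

Step 1 — column means:
  mean(A) = (3 + 1 + 7 + 3) / 4 = 14/4 = 3.5
  mean(B) = (1 + 5 + 7 + 7) / 4 = 20/4 = 5
  mean(C) = (8 + 8 + 3 + 4) / 4 = 23/4 = 5.75

Step 2 — sample covariance S[i,j] = (1/(n-1)) · Σ_k (x_{k,i} - mean_i) · (x_{k,j} - mean_j), with n-1 = 3.
  S[A,A] = ((-0.5)·(-0.5) + (-2.5)·(-2.5) + (3.5)·(3.5) + (-0.5)·(-0.5)) / 3 = 19/3 = 6.3333
  S[A,B] = ((-0.5)·(-4) + (-2.5)·(0) + (3.5)·(2) + (-0.5)·(2)) / 3 = 8/3 = 2.6667
  S[A,C] = ((-0.5)·(2.25) + (-2.5)·(2.25) + (3.5)·(-2.75) + (-0.5)·(-1.75)) / 3 = -15.5/3 = -5.1667
  S[B,B] = ((-4)·(-4) + (0)·(0) + (2)·(2) + (2)·(2)) / 3 = 24/3 = 8
  S[B,C] = ((-4)·(2.25) + (0)·(2.25) + (2)·(-2.75) + (2)·(-1.75)) / 3 = -18/3 = -6
  S[C,C] = ((2.25)·(2.25) + (2.25)·(2.25) + (-2.75)·(-2.75) + (-1.75)·(-1.75)) / 3 = 20.75/3 = 6.9167

S is symmetric (S[j,i] = S[i,j]). Assembling:

S = [[6.3333, 2.6667, -5.1667],
 [2.6667, 8, -6],
 [-5.1667, -6, 6.9167]]


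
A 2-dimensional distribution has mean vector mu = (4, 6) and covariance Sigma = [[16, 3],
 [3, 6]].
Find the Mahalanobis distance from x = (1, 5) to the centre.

Step 1 — centre the observation: (x - mu) = (-3, -1).

Step 2 — invert Sigma. det(Sigma) = 16·6 - (3)² = 87.
  Sigma^{-1} = (1/det) · [[d, -b], [-b, a]] = [[0.069, -0.0345],
 [-0.0345, 0.1839]].

Step 3 — form the quadratic (x - mu)^T · Sigma^{-1} · (x - mu):
  Sigma^{-1} · (x - mu) = (-0.1724, -0.0805).
  (x - mu)^T · [Sigma^{-1} · (x - mu)] = (-3)·(-0.1724) + (-1)·(-0.0805) = 0.5977.

Step 4 — take square root: d = √(0.5977) ≈ 0.7731.

d(x, mu) = √(0.5977) ≈ 0.7731


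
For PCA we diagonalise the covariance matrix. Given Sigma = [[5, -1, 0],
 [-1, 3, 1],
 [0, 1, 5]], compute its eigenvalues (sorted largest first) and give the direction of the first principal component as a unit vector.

Step 1 — characteristic polynomial p(λ) = det(λI - Sigma) = λ³ - tr·λ² + c_1·λ - det, where tr = trace, c_1 = sum of the principal 2×2 minors, det = det(Sigma):
  tr = 5 + 3 + 5 = 13,
  c_1 = (5·3 - (-1)²) + (5·5 - (0)²) + (3·5 - (1)²) = 14 + 25 + 14 = 53,
  det = 5·(3·5 - (1)²) - (-1)·((-1)·5 - (1)·(0)) + (0)·((-1)·(1) - 3·(0)) = 5·(14) - (-1)·(-5) + (0)·(-1) = 65.
  So p(λ) = λ³ - 13λ² + 53λ - 65.
Step 2 — look for an integer root (rational root theorem: any rational root is an integer divisor of 65). Testing λ = 5:
  p(5) = 125 - 325 + 265 - 65 = 0  ✓
  Dividing out (λ - 5): p(λ) = (λ - 5)(λ² - 8λ + 13).
Step 3 — remaining eigenvalues from the quadratic λ² - 8λ + 13 = 0:
  Δ = 8² - 4·13 = 64 - 52 = 12,  λ = (8 ± √12)/2 = (8 ± 3.4641)/2 ≈ 5.7321 or 2.2679.
  Sorted: λ_1 = 5.7321,  λ_2 = 5,  λ_3 = 2.2679  (check: sum = 13 = tr ✓).

Step 4 — unit eigenvector for λ_1 ≈ 5.7321: v spans the null space of (Sigma - λ_1 I), whose rows are
  r_1 = (-0.7321, -1, 0),  r_2 = (-1, -2.7321, 1),  r_3 = (0, 1, -0.7321).
  v is orthogonal to every row, so take v ∝ r_1 × r_2 = ((-1)·(1) - (0)·(-2.7321), (0)·(-1) - (-0.7321)·(1), (-0.7321)·(-2.7321) - (-1)·(-1)) ≈ (-1, 0.7321, 1).
  Rescale (multiply by -1 so the first nonzero entry is positive): u = (1, -0.7321, -1).
  ||u|| = √((1)² + (-0.7321)² + (-1)²) = √(2.5359) ≈ 1.5925,  v_1 = u/||u|| ≈ (0.628, -0.4597, -0.628) (||v_1|| = 1).

λ_1 = 5.7321,  λ_2 = 5,  λ_3 = 2.2679;  v_1 ≈ (0.628, -0.4597, -0.628)


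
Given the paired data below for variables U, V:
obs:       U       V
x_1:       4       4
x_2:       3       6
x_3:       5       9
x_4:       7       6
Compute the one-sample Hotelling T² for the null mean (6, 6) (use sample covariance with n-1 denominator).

Step 1 — sample mean vector:
  mean(U) = (4 + 3 + 5 + 7) / 4 = 19/4 = 4.75
  mean(V) = (4 + 6 + 9 + 6) / 4 = 25/4 = 6.25
  x̄ = (4.75, 6.25),  deviation x̄ - mu_0 = (4.75, 6.25) - (6, 6) = (-1.25, 0.25).

Step 2 — sample covariance matrix, S[i,j] = (1/(n-1)) · Σ_k (x_{k,i} - mean_i) · (x_{k,j} - mean_j), divisor n-1 = 3:
  S[U,U] = ((-0.75)·(-0.75) + (-1.75)·(-1.75) + (0.25)·(0.25) + (2.25)·(2.25)) / 3 = 8.75/3 = 2.9167
  S[U,V] = ((-0.75)·(-2.25) + (-1.75)·(-0.25) + (0.25)·(2.75) + (2.25)·(-0.25)) / 3 = 2.25/3 = 0.75
  S[V,V] = ((-2.25)·(-2.25) + (-0.25)·(-0.25) + (2.75)·(2.75) + (-0.25)·(-0.25)) / 3 = 12.75/3 = 4.25
  S = [[2.9167, 0.75],
 [0.75, 4.25]].

Step 3 — invert S. det(S) = 2.9167·4.25 - (0.75)² = 11.8333.
  S^{-1} = (1/det) · [[d, -b], [-b, a]] = [[0.3592, -0.0634],
 [-0.0634, 0.2465]].

Step 4 — quadratic form (x̄ - mu_0)^T · S^{-1} · (x̄ - mu_0):
  S^{-1} · (x̄ - mu_0) = (-0.4648, 0.1408),
  (x̄ - mu_0)^T · [...] = (-1.25)·(-0.4648) + (0.25)·(0.1408) = 0.6162.

Step 5 — scale by n: T² = 4 · 0.6162 = 2.4648.

T² ≈ 2.4648


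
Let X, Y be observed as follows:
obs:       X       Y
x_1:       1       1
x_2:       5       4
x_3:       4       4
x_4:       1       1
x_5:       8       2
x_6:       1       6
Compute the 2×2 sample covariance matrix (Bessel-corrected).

Step 1 — column means:
  mean(X) = (1 + 5 + 4 + 1 + 8 + 1) / 6 = 20/6 = 3.3333
  mean(Y) = (1 + 4 + 4 + 1 + 2 + 6) / 6 = 18/6 = 3

Step 2 — sample covariance S[i,j] = (1/(n-1)) · Σ_k (x_{k,i} - mean_i) · (x_{k,j} - mean_j), with n-1 = 5.
  S[X,X] = ((-2.3333)·(-2.3333) + (1.6667)·(1.6667) + (0.6667)·(0.6667) + (-2.3333)·(-2.3333) + (4.6667)·(4.6667) + (-2.3333)·(-2.3333)) / 5 = 41.3333/5 = 8.2667
  S[X,Y] = ((-2.3333)·(-2) + (1.6667)·(1) + (0.6667)·(1) + (-2.3333)·(-2) + (4.6667)·(-1) + (-2.3333)·(3)) / 5 = 0/5 = 0
  S[Y,Y] = ((-2)·(-2) + (1)·(1) + (1)·(1) + (-2)·(-2) + (-1)·(-1) + (3)·(3)) / 5 = 20/5 = 4

S is symmetric (S[j,i] = S[i,j]). Assembling:

S = [[8.2667, 0],
 [0, 4]]


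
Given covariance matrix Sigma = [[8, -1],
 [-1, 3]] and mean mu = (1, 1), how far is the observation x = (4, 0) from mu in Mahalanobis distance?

Step 1 — centre the observation: (x - mu) = (3, -1).

Step 2 — invert Sigma. det(Sigma) = 8·3 - (-1)² = 23.
  Sigma^{-1} = (1/det) · [[d, -b], [-b, a]] = [[0.1304, 0.0435],
 [0.0435, 0.3478]].

Step 3 — form the quadratic (x - mu)^T · Sigma^{-1} · (x - mu):
  Sigma^{-1} · (x - mu) = (0.3478, -0.2174).
  (x - mu)^T · [Sigma^{-1} · (x - mu)] = (3)·(0.3478) + (-1)·(-0.2174) = 1.2609.

Step 4 — take square root: d = √(1.2609) ≈ 1.1229.

d(x, mu) = √(1.2609) ≈ 1.1229


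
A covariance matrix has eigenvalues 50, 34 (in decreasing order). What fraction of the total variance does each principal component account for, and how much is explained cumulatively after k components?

Step 1 — total variance = trace(Sigma) = Σ λ_i = 50 + 34 = 84.

Step 2 — fraction explained by component i = λ_i / Σ λ:
  PC1: 50/84 = 0.5952
  PC2: 34/84 = 0.4048

Step 3 — cumulative fraction after k components = (λ_1 + ... + λ_k) / Σ λ:
  k = 1: 50/84 = 0.5952
  k = 2: (50 + 34)/84 = 84/84 = 1

Summary (fraction, with percent):

explained: PC1 0.5952 (59.52%), PC2 0.4048 (40.48%);  cumulative: 0.5952, 1


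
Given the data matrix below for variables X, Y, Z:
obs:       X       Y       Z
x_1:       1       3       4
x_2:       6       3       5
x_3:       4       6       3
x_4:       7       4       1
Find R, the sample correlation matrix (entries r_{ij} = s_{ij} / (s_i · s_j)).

Step 1 — column means:
  mean(X) = (1 + 6 + 4 + 7) / 4 = 18/4 = 4.5
  mean(Y) = (3 + 3 + 6 + 4) / 4 = 16/4 = 4
  mean(Z) = (4 + 5 + 3 + 1) / 4 = 13/4 = 3.25

Step 2 — sample variances and covariances s[i,j] = (1/(n-1)) · Σ_k (x_{k,i} - mean_i) · (x_{k,j} - mean_j), with n-1 = 3:
  s[X,X] = ((-3.5)·(-3.5) + (1.5)·(1.5) + (-0.5)·(-0.5) + (2.5)·(2.5)) / 3 = 21/3 = 7
  s[X,Y] = ((-3.5)·(-1) + (1.5)·(-1) + (-0.5)·(2) + (2.5)·(0)) / 3 = 1/3 = 0.3333
  s[X,Z] = ((-3.5)·(0.75) + (1.5)·(1.75) + (-0.5)·(-0.25) + (2.5)·(-2.25)) / 3 = -5.5/3 = -1.8333
  s[Y,Y] = ((-1)·(-1) + (-1)·(-1) + (2)·(2) + (0)·(0)) / 3 = 6/3 = 2
  s[Y,Z] = ((-1)·(0.75) + (-1)·(1.75) + (2)·(-0.25) + (0)·(-2.25)) / 3 = -3/3 = -1
  s[Z,Z] = ((0.75)·(0.75) + (1.75)·(1.75) + (-0.25)·(-0.25) + (-2.25)·(-2.25)) / 3 = 8.75/3 = 2.9167
  Sample standard deviations s_i = √(s[i,i]):
  s(X) = √(7) = 2.6458
  s(Y) = √(2) = 1.4142
  s(Z) = √(2.9167) = 1.7078

Step 3 — r_{ij} = s_{ij} / (s_i · s_j):
  r[X,X] = 1 (diagonal).
  r[X,Y] = 0.3333 / (2.6458 · 1.4142) = 0.3333 / 3.7417 = 0.0891
  r[X,Z] = -1.8333 / (2.6458 · 1.7078) = -1.8333 / 4.5185 = -0.4057
  r[Y,Y] = 1 (diagonal).
  r[Y,Z] = -1 / (1.4142 · 1.7078) = -1 / 2.4152 = -0.414
  r[Z,Z] = 1 (diagonal).

R is symmetric with unit diagonal. Assembling:

R = [[1, 0.0891, -0.4057],
 [0.0891, 1, -0.414],
 [-0.4057, -0.414, 1]]


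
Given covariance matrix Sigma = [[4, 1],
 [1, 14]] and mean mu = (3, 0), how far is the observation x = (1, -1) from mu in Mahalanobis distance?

Step 1 — centre the observation: (x - mu) = (-2, -1).

Step 2 — invert Sigma. det(Sigma) = 4·14 - (1)² = 55.
  Sigma^{-1} = (1/det) · [[d, -b], [-b, a]] = [[0.2545, -0.0182],
 [-0.0182, 0.0727]].

Step 3 — form the quadratic (x - mu)^T · Sigma^{-1} · (x - mu):
  Sigma^{-1} · (x - mu) = (-0.4909, -0.0364).
  (x - mu)^T · [Sigma^{-1} · (x - mu)] = (-2)·(-0.4909) + (-1)·(-0.0364) = 1.0182.

Step 4 — take square root: d = √(1.0182) ≈ 1.009.

d(x, mu) = √(1.0182) ≈ 1.009


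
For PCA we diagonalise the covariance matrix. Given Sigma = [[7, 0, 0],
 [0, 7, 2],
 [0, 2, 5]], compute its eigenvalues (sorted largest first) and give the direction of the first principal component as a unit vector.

Step 1 — characteristic polynomial p(λ) = det(λI - Sigma) = λ³ - tr·λ² + c_1·λ - det, where tr = trace, c_1 = sum of the principal 2×2 minors, det = det(Sigma):
  tr = 7 + 7 + 5 = 19,
  c_1 = (7·7 - (0)²) + (7·5 - (0)²) + (7·5 - (2)²) = 49 + 35 + 31 = 115,
  det = 7·(7·5 - (2)²) - (0)·((0)·5 - (2)·(0)) + (0)·((0)·(2) - 7·(0)) = 7·(31) - (0)·(0) + (0)·(0) = 217.
  So p(λ) = λ³ - 19λ² + 115λ - 217.
Step 2 — look for an integer root (rational root theorem: any rational root is an integer divisor of 217). Testing λ = 7:
  p(7) = 343 - 931 + 805 - 217 = 0  ✓
  Dividing out (λ - 7): p(λ) = (λ - 7)(λ² - 12λ + 31).
Step 3 — remaining eigenvalues from the quadratic λ² - 12λ + 31 = 0:
  Δ = 12² - 4·31 = 144 - 124 = 20,  λ = (12 ± √20)/2 = (12 ± 4.4721)/2 ≈ 8.2361 or 3.7639.
  Sorted: λ_1 = 8.2361,  λ_2 = 7,  λ_3 = 3.7639  (check: sum = 19 = tr ✓).

Step 4 — unit eigenvector for λ_1 ≈ 8.2361: v spans the null space of (Sigma - λ_1 I), whose rows are
  r_1 = (-1.2361, 0, 0),  r_2 = (0, -1.2361, 2),  r_3 = (0, 2, -3.2361).
  v is orthogonal to every row, so take v ∝ r_1 × r_2 = ((0)·(2) - (0)·(-1.2361), (0)·(0) - (-1.2361)·(2), (-1.2361)·(-1.2361) - (0)·(0)) ≈ (0, 2.4721, 1.5279).
  Let u = (0, 2.4721, 1.5279).
  ||u|| = √((0)² + (2.4721)² + (1.5279)²) = √(8.4458) ≈ 2.9062,  v_1 = u/||u|| ≈ (0, 0.8507, 0.5257) (||v_1|| = 1).

λ_1 = 8.2361,  λ_2 = 7,  λ_3 = 3.7639;  v_1 ≈ (0, 0.8507, 0.5257)


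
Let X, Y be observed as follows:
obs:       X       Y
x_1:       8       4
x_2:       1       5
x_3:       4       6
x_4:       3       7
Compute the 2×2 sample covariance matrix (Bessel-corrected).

Step 1 — column means:
  mean(X) = (8 + 1 + 4 + 3) / 4 = 16/4 = 4
  mean(Y) = (4 + 5 + 6 + 7) / 4 = 22/4 = 5.5

Step 2 — sample covariance S[i,j] = (1/(n-1)) · Σ_k (x_{k,i} - mean_i) · (x_{k,j} - mean_j), with n-1 = 3.
  S[X,X] = ((4)·(4) + (-3)·(-3) + (0)·(0) + (-1)·(-1)) / 3 = 26/3 = 8.6667
  S[X,Y] = ((4)·(-1.5) + (-3)·(-0.5) + (0)·(0.5) + (-1)·(1.5)) / 3 = -6/3 = -2
  S[Y,Y] = ((-1.5)·(-1.5) + (-0.5)·(-0.5) + (0.5)·(0.5) + (1.5)·(1.5)) / 3 = 5/3 = 1.6667

S is symmetric (S[j,i] = S[i,j]). Assembling:

S = [[8.6667, -2],
 [-2, 1.6667]]


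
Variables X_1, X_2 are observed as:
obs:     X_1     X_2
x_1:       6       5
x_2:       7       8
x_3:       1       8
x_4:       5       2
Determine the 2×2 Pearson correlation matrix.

Step 1 — column means:
  mean(X_1) = (6 + 7 + 1 + 5) / 4 = 19/4 = 4.75
  mean(X_2) = (5 + 8 + 8 + 2) / 4 = 23/4 = 5.75

Step 2 — sample variances and covariances s[i,j] = (1/(n-1)) · Σ_k (x_{k,i} - mean_i) · (x_{k,j} - mean_j), with n-1 = 3:
  s[X_1,X_1] = ((1.25)·(1.25) + (2.25)·(2.25) + (-3.75)·(-3.75) + (0.25)·(0.25)) / 3 = 20.75/3 = 6.9167
  s[X_1,X_2] = ((1.25)·(-0.75) + (2.25)·(2.25) + (-3.75)·(2.25) + (0.25)·(-3.75)) / 3 = -5.25/3 = -1.75
  s[X_2,X_2] = ((-0.75)·(-0.75) + (2.25)·(2.25) + (2.25)·(2.25) + (-3.75)·(-3.75)) / 3 = 24.75/3 = 8.25
  Sample standard deviations s_i = √(s[i,i]):
  s(X_1) = √(6.9167) = 2.63
  s(X_2) = √(8.25) = 2.8723

Step 3 — r_{ij} = s_{ij} / (s_i · s_j):
  r[X_1,X_1] = 1 (diagonal).
  r[X_1,X_2] = -1.75 / (2.63 · 2.8723) = -1.75 / 7.554 = -0.2317
  r[X_2,X_2] = 1 (diagonal).

R is symmetric with unit diagonal. Assembling:

R = [[1, -0.2317],
 [-0.2317, 1]]


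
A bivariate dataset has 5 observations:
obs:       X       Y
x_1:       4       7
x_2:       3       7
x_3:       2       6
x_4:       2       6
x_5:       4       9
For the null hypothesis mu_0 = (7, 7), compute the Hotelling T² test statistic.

Step 1 — sample mean vector:
  mean(X) = (4 + 3 + 2 + 2 + 4) / 5 = 15/5 = 3
  mean(Y) = (7 + 7 + 6 + 6 + 9) / 5 = 35/5 = 7
  x̄ = (3, 7),  deviation x̄ - mu_0 = (3, 7) - (7, 7) = (-4, 0).

Step 2 — sample covariance matrix, S[i,j] = (1/(n-1)) · Σ_k (x_{k,i} - mean_i) · (x_{k,j} - mean_j), divisor n-1 = 4:
  S[X,X] = ((1)·(1) + (0)·(0) + (-1)·(-1) + (-1)·(-1) + (1)·(1)) / 4 = 4/4 = 1
  S[X,Y] = ((1)·(0) + (0)·(0) + (-1)·(-1) + (-1)·(-1) + (1)·(2)) / 4 = 4/4 = 1
  S[Y,Y] = ((0)·(0) + (0)·(0) + (-1)·(-1) + (-1)·(-1) + (2)·(2)) / 4 = 6/4 = 1.5
  S = [[1, 1],
 [1, 1.5]].

Step 3 — invert S. det(S) = 1·1.5 - (1)² = 0.5.
  S^{-1} = (1/det) · [[d, -b], [-b, a]] = [[3, -2],
 [-2, 2]].

Step 4 — quadratic form (x̄ - mu_0)^T · S^{-1} · (x̄ - mu_0):
  S^{-1} · (x̄ - mu_0) = (-12, 8),
  (x̄ - mu_0)^T · [...] = (-4)·(-12) + (0)·(8) = 48.

Step 5 — scale by n: T² = 5 · 48 = 240.

T² ≈ 240


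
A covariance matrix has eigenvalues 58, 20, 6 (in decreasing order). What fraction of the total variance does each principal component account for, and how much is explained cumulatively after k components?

Step 1 — total variance = trace(Sigma) = Σ λ_i = 58 + 20 + 6 = 84.

Step 2 — fraction explained by component i = λ_i / Σ λ:
  PC1: 58/84 = 0.6905
  PC2: 20/84 = 0.2381
  PC3: 6/84 = 0.0714

Step 3 — cumulative fraction after k components = (λ_1 + ... + λ_k) / Σ λ:
  k = 1: 58/84 = 0.6905
  k = 2: (58 + 20)/84 = 78/84 = 0.9286
  k = 3: (58 + 20 + 6)/84 = 84/84 = 1

Summary (fraction, with percent):

explained: PC1 0.6905 (69.05%), PC2 0.2381 (23.81%), PC3 0.0714 (7.14%);  cumulative: 0.6905, 0.9286, 1


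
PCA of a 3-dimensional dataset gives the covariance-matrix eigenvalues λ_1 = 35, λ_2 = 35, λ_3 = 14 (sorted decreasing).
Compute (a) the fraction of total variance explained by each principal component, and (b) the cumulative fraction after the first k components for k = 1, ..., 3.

Step 1 — total variance = trace(Sigma) = Σ λ_i = 35 + 35 + 14 = 84.

Step 2 — fraction explained by component i = λ_i / Σ λ:
  PC1: 35/84 = 0.4167
  PC2: 35/84 = 0.4167
  PC3: 14/84 = 0.1667

Step 3 — cumulative fraction after k components = (λ_1 + ... + λ_k) / Σ λ:
  k = 1: 35/84 = 0.4167
  k = 2: (35 + 35)/84 = 70/84 = 0.8333
  k = 3: (35 + 35 + 14)/84 = 84/84 = 1

Summary (fraction, with percent):

explained: PC1 0.4167 (41.67%), PC2 0.4167 (41.67%), PC3 0.1667 (16.67%);  cumulative: 0.4167, 0.8333, 1


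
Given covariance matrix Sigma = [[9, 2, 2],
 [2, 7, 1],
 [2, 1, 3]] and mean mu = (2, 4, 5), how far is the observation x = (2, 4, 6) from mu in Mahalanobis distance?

Step 1 — centre the observation: (x - mu) = (0, 0, 1).

Step 2 — invert Sigma (cofactor / det for 3×3, or solve directly):
  Sigma^{-1} = [[0.1351, -0.027, -0.0811],
 [-0.027, 0.1554, -0.0338],
 [-0.0811, -0.0338, 0.3986]].

Step 3 — form the quadratic (x - mu)^T · Sigma^{-1} · (x - mu):
  Sigma^{-1} · (x - mu) = (-0.0811, -0.0338, 0.3986).
  (x - mu)^T · [Sigma^{-1} · (x - mu)] = (0)·(-0.0811) + (0)·(-0.0338) + (1)·(0.3986) = 0.3986.

Step 4 — take square root: d = √(0.3986) ≈ 0.6314.

d(x, mu) = √(0.3986) ≈ 0.6314


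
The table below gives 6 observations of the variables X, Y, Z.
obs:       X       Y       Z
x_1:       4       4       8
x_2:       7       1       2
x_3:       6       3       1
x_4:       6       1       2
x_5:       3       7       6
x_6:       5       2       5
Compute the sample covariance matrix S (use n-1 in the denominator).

Step 1 — column means:
  mean(X) = (4 + 7 + 6 + 6 + 3 + 5) / 6 = 31/6 = 5.1667
  mean(Y) = (4 + 1 + 3 + 1 + 7 + 2) / 6 = 18/6 = 3
  mean(Z) = (8 + 2 + 1 + 2 + 6 + 5) / 6 = 24/6 = 4

Step 2 — sample covariance S[i,j] = (1/(n-1)) · Σ_k (x_{k,i} - mean_i) · (x_{k,j} - mean_j), with n-1 = 5.
  S[X,X] = ((-1.1667)·(-1.1667) + (1.8333)·(1.8333) + (0.8333)·(0.8333) + (0.8333)·(0.8333) + (-2.1667)·(-2.1667) + (-0.1667)·(-0.1667)) / 5 = 10.8333/5 = 2.1667
  S[X,Y] = ((-1.1667)·(1) + (1.8333)·(-2) + (0.8333)·(0) + (0.8333)·(-2) + (-2.1667)·(4) + (-0.1667)·(-1)) / 5 = -15/5 = -3
  S[X,Z] = ((-1.1667)·(4) + (1.8333)·(-2) + (0.8333)·(-3) + (0.8333)·(-2) + (-2.1667)·(2) + (-0.1667)·(1)) / 5 = -17/5 = -3.4
  S[Y,Y] = ((1)·(1) + (-2)·(-2) + (0)·(0) + (-2)·(-2) + (4)·(4) + (-1)·(-1)) / 5 = 26/5 = 5.2
  S[Y,Z] = ((1)·(4) + (-2)·(-2) + (0)·(-3) + (-2)·(-2) + (4)·(2) + (-1)·(1)) / 5 = 19/5 = 3.8
  S[Z,Z] = ((4)·(4) + (-2)·(-2) + (-3)·(-3) + (-2)·(-2) + (2)·(2) + (1)·(1)) / 5 = 38/5 = 7.6

S is symmetric (S[j,i] = S[i,j]). Assembling:

S = [[2.1667, -3, -3.4],
 [-3, 5.2, 3.8],
 [-3.4, 3.8, 7.6]]
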